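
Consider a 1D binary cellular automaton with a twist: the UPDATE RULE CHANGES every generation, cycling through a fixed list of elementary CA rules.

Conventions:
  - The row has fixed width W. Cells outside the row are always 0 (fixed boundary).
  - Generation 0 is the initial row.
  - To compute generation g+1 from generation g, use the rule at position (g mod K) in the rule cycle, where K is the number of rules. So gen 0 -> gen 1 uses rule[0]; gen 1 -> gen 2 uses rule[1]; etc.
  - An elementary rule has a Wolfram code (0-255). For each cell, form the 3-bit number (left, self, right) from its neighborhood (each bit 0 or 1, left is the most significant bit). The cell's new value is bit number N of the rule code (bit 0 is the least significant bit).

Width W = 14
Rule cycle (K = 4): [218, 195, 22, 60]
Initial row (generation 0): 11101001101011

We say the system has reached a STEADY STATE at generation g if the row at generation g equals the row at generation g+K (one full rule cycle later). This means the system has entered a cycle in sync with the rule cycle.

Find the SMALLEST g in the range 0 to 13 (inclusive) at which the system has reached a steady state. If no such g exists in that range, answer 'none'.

Answer: 11

Derivation:
Gen 0: 11101001101011
Gen 1 (rule 218): 11100111100011
Gen 2 (rule 195): 01101011101101
Gen 3 (rule 22): 10001000000001
Gen 4 (rule 60): 11001100000001
Gen 5 (rule 218): 11111110000010
Gen 6 (rule 195): 01111110111100
Gen 7 (rule 22): 10000000000010
Gen 8 (rule 60): 11000000000011
Gen 9 (rule 218): 11100000000111
Gen 10 (rule 195): 01101111111011
Gen 11 (rule 22): 10000000000000
Gen 12 (rule 60): 11000000000000
Gen 13 (rule 218): 11100000000000
Gen 14 (rule 195): 01101111111111
Gen 15 (rule 22): 10000000000000
Gen 16 (rule 60): 11000000000000
Gen 17 (rule 218): 11100000000000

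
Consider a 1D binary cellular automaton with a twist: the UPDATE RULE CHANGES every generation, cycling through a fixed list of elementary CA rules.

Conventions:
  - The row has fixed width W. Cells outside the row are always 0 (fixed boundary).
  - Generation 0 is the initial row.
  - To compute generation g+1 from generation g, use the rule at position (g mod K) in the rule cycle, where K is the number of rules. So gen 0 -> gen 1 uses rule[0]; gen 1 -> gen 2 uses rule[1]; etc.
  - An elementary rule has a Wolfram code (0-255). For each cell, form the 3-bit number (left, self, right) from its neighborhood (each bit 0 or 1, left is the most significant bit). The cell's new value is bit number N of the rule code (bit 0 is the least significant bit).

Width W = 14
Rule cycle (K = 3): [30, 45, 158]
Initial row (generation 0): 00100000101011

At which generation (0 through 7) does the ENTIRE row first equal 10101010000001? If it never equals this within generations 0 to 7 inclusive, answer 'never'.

Gen 0: 00100000101011
Gen 1 (rule 30): 01110001101010
Gen 2 (rule 45): 01000101011110
Gen 3 (rule 158): 11101101011101
Gen 4 (rule 30): 10001001010001
Gen 5 (rule 45): 10101001110101
Gen 6 (rule 158): 10101111100101
Gen 7 (rule 30): 10101000011101

Answer: never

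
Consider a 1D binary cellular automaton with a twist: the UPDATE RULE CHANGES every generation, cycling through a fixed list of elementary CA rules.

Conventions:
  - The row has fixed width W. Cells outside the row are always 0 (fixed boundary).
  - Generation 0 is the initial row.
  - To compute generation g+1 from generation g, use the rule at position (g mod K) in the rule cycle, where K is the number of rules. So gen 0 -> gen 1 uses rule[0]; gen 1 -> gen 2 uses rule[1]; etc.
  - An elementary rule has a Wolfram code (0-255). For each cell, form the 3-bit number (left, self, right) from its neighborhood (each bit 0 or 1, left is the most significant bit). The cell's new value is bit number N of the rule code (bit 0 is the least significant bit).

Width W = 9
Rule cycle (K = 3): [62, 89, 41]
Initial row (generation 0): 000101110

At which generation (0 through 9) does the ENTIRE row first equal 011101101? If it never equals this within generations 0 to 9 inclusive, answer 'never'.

Gen 0: 000101110
Gen 1 (rule 62): 001111001
Gen 2 (rule 89): 101001100
Gen 3 (rule 41): 010001001
Gen 4 (rule 62): 111011111
Gen 5 (rule 89): 101010001
Gen 6 (rule 41): 010100100
Gen 7 (rule 62): 111111110
Gen 8 (rule 89): 100000011
Gen 9 (rule 41): 001111010

Answer: never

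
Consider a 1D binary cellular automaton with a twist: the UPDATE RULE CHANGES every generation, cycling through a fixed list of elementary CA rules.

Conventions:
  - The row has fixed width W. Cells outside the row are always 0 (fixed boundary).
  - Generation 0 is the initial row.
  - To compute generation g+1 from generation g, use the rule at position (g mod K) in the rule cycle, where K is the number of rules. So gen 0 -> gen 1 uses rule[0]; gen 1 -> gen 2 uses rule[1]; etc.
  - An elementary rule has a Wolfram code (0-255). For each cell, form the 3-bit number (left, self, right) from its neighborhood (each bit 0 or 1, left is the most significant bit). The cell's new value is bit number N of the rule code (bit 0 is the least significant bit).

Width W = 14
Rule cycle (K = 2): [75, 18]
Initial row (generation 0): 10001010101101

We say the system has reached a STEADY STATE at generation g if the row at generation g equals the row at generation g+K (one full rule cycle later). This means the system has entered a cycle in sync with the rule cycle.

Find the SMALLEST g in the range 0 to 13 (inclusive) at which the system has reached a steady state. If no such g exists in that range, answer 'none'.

Answer: 9

Derivation:
Gen 0: 10001010101101
Gen 1 (rule 75): 00110000001100
Gen 2 (rule 18): 01001000010010
Gen 3 (rule 75): 10010011100100
Gen 4 (rule 18): 01101100011010
Gen 5 (rule 75): 11101101111000
Gen 6 (rule 18): 00000000000100
Gen 7 (rule 75): 11111111111001
Gen 8 (rule 18): 00000000000110
Gen 9 (rule 75): 11111111111110
Gen 10 (rule 18): 00000000000001
Gen 11 (rule 75): 11111111111110
Gen 12 (rule 18): 00000000000001
Gen 13 (rule 75): 11111111111110
Gen 14 (rule 18): 00000000000001
Gen 15 (rule 75): 11111111111110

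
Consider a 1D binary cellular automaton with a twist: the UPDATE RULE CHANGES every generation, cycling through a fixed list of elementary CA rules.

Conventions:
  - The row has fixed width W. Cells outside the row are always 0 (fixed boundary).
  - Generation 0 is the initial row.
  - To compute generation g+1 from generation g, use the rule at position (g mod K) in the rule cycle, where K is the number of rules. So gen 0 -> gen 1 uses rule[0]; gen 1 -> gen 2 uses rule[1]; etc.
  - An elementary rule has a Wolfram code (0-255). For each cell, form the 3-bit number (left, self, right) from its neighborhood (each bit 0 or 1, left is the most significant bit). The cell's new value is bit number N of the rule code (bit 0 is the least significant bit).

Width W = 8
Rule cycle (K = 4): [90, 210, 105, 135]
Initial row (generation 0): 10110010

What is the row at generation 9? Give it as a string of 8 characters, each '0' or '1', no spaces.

Answer: 01011001

Derivation:
Gen 0: 10110010
Gen 1 (rule 90): 00111101
Gen 2 (rule 210): 01011100
Gen 3 (rule 105): 00110101
Gen 4 (rule 135): 11000101
Gen 5 (rule 90): 11101000
Gen 6 (rule 210): 01100100
Gen 7 (rule 105): 01100001
Gen 8 (rule 135): 10001111
Gen 9 (rule 90): 01011001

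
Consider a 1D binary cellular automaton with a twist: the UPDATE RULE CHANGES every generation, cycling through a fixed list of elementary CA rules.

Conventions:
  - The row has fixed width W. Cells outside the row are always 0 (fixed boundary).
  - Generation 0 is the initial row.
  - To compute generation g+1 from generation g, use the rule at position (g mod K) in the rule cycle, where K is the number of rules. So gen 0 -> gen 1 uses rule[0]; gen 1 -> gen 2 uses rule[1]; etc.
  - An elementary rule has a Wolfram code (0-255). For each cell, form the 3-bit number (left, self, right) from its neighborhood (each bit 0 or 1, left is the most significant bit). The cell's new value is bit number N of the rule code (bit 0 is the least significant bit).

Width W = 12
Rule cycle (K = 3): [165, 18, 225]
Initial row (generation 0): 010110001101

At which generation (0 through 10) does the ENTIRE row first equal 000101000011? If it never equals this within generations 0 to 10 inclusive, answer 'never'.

Gen 0: 010110001101
Gen 1 (rule 165): 011000100011
Gen 2 (rule 18): 100101010100
Gen 3 (rule 225): 000010101001
Gen 4 (rule 165): 111011111001
Gen 5 (rule 18): 000000000110
Gen 6 (rule 225): 111111110010
Gen 7 (rule 165): 011111100010
Gen 8 (rule 18): 100000010101
Gen 9 (rule 225): 001111001010
Gen 10 (rule 165): 100110001110

Answer: never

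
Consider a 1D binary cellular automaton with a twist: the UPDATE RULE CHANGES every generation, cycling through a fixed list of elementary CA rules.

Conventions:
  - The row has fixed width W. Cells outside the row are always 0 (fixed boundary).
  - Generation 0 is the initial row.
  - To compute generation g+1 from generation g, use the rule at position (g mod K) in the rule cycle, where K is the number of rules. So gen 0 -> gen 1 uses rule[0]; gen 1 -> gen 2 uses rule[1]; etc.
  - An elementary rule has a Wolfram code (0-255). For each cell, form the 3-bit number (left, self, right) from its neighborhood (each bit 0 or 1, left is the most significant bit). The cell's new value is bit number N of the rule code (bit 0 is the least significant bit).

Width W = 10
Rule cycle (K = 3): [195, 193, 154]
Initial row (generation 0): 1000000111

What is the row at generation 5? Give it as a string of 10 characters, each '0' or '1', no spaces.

Answer: 0001110000

Derivation:
Gen 0: 1000000111
Gen 1 (rule 195): 0011111011
Gen 2 (rule 193): 1001111001
Gen 3 (rule 154): 0111110110
Gen 4 (rule 195): 1011110010
Gen 5 (rule 193): 0001110000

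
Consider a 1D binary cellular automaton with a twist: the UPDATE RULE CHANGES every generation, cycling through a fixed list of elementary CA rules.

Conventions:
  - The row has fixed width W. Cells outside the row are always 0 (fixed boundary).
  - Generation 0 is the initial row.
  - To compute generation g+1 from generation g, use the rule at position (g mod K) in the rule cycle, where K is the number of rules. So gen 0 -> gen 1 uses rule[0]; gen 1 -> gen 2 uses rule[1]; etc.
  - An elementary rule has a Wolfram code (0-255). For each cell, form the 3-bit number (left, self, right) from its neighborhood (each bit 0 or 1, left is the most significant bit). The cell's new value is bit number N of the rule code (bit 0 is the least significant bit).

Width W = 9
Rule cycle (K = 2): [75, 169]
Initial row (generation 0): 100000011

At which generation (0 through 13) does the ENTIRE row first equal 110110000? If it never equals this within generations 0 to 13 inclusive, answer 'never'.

Answer: never

Derivation:
Gen 0: 100000011
Gen 1 (rule 75): 001111111
Gen 2 (rule 169): 101111110
Gen 3 (rule 75): 001000010
Gen 4 (rule 169): 100011000
Gen 5 (rule 75): 001111011
Gen 6 (rule 169): 101110110
Gen 7 (rule 75): 001010110
Gen 8 (rule 169): 100101100
Gen 9 (rule 75): 001001101
Gen 10 (rule 169): 100001010
Gen 11 (rule 75): 001110000
Gen 12 (rule 169): 101100111
Gen 13 (rule 75): 001101101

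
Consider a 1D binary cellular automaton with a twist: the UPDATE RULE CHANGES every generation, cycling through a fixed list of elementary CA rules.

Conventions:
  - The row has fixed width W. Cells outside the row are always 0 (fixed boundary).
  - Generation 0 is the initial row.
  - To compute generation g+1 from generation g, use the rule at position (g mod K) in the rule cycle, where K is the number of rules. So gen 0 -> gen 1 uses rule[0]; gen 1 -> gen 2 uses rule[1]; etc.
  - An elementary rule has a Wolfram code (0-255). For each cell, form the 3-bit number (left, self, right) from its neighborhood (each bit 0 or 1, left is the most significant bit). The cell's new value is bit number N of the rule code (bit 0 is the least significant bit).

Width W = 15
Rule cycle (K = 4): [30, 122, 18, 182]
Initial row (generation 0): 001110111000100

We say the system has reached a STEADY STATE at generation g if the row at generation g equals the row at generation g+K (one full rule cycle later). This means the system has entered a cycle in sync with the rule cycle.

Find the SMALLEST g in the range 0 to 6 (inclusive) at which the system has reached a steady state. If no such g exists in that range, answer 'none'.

Answer: 3

Derivation:
Gen 0: 001110111000100
Gen 1 (rule 30): 011000100101110
Gen 2 (rule 122): 111101011011011
Gen 3 (rule 18): 000000000000000
Gen 4 (rule 182): 000000000000000
Gen 5 (rule 30): 000000000000000
Gen 6 (rule 122): 000000000000000
Gen 7 (rule 18): 000000000000000
Gen 8 (rule 182): 000000000000000
Gen 9 (rule 30): 000000000000000
Gen 10 (rule 122): 000000000000000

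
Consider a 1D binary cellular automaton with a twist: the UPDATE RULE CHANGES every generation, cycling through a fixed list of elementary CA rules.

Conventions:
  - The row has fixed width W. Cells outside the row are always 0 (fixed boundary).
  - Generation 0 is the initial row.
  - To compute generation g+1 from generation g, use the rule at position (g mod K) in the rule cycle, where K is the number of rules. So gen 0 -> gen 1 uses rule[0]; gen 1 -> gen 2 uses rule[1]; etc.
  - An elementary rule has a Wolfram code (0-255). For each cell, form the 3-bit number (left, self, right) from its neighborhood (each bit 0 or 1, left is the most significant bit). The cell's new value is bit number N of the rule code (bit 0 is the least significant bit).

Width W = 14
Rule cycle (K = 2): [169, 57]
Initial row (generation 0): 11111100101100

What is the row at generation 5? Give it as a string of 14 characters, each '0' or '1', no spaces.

Answer: 01011010101001

Derivation:
Gen 0: 11111100101100
Gen 1 (rule 169): 11111000011001
Gen 2 (rule 57): 10000111010100
Gen 3 (rule 169): 00110110101001
Gen 4 (rule 57): 10101101010100
Gen 5 (rule 169): 01011010101001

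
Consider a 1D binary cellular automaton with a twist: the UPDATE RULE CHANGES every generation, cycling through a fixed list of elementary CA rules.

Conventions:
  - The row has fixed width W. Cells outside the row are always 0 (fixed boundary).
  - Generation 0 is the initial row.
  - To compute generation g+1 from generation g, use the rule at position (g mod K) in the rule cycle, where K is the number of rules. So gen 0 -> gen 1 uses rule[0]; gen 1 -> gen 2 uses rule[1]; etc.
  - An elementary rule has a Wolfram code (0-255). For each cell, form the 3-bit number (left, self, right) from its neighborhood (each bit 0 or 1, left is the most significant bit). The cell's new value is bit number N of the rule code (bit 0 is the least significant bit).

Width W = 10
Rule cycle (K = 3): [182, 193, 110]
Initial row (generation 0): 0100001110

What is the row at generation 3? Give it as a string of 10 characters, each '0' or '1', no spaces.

Gen 0: 0100001110
Gen 1 (rule 182): 1110010101
Gen 2 (rule 193): 0110000000
Gen 3 (rule 110): 1110000000

Answer: 1110000000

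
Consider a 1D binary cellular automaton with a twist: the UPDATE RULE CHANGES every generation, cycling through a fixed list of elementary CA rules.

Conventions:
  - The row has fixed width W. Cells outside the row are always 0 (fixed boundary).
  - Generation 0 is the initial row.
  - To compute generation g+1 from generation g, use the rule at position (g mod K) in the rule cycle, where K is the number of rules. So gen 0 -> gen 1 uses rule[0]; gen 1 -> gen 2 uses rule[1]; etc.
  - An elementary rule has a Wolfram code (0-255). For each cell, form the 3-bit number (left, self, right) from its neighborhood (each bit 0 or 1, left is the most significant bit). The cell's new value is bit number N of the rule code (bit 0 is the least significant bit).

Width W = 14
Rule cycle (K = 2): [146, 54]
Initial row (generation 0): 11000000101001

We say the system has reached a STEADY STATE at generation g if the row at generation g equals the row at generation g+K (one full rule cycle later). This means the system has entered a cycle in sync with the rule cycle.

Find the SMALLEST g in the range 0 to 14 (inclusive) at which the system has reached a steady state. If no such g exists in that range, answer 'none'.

Answer: 5

Derivation:
Gen 0: 11000000101001
Gen 1 (rule 146): 00100001000110
Gen 2 (rule 54): 01110011101001
Gen 3 (rule 146): 10101101000110
Gen 4 (rule 54): 11110011101001
Gen 5 (rule 146): 01101101000110
Gen 6 (rule 54): 10010011101001
Gen 7 (rule 146): 01101101000110
Gen 8 (rule 54): 10010011101001
Gen 9 (rule 146): 01101101000110
Gen 10 (rule 54): 10010011101001
Gen 11 (rule 146): 01101101000110
Gen 12 (rule 54): 10010011101001
Gen 13 (rule 146): 01101101000110
Gen 14 (rule 54): 10010011101001
Gen 15 (rule 146): 01101101000110
Gen 16 (rule 54): 10010011101001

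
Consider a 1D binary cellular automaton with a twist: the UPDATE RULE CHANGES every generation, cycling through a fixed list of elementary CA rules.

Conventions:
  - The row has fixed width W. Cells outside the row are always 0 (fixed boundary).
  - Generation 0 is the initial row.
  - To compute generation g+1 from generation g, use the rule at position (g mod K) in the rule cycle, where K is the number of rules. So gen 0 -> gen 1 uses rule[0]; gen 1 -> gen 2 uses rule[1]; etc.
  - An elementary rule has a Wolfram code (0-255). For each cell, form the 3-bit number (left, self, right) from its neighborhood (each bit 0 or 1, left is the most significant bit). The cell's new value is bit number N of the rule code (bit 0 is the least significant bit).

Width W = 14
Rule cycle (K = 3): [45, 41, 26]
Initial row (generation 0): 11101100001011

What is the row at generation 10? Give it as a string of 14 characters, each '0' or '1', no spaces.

Answer: 10001001110011

Derivation:
Gen 0: 11101100001011
Gen 1 (rule 45): 10011001101110
Gen 2 (rule 41): 00010001011000
Gen 3 (rule 26): 00101010010100
Gen 4 (rule 45): 10111110011101
Gen 5 (rule 41): 01100000010010
Gen 6 (rule 26): 11010000101101
Gen 7 (rule 45): 10110110111011
Gen 8 (rule 41): 01101101100110
Gen 9 (rule 26): 11001001011101
Gen 10 (rule 45): 10001001110011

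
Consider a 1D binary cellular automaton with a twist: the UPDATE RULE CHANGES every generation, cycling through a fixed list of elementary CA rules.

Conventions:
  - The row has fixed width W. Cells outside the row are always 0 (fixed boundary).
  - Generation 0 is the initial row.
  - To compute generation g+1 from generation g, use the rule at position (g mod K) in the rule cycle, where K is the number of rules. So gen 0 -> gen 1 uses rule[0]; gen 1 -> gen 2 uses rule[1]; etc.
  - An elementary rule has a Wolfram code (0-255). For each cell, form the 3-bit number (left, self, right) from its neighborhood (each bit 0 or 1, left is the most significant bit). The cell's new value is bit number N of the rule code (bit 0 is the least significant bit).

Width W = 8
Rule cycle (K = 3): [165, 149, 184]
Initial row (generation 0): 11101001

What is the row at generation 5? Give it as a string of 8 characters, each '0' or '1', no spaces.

Gen 0: 11101001
Gen 1 (rule 165): 01011001
Gen 2 (rule 149): 01000101
Gen 3 (rule 184): 00100010
Gen 4 (rule 165): 10101010
Gen 5 (rule 149): 10101011

Answer: 10101011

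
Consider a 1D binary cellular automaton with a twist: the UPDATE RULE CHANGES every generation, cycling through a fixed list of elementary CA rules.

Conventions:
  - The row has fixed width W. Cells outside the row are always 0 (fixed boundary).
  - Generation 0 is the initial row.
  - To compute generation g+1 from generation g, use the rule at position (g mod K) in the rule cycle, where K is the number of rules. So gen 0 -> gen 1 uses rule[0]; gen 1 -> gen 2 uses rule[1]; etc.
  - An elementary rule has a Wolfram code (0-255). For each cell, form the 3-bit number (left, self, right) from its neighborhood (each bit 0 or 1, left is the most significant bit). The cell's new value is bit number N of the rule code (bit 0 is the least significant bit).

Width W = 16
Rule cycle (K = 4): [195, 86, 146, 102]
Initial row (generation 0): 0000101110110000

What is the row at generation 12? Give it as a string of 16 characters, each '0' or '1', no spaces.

Gen 0: 0000101110110000
Gen 1 (rule 195): 1111000110010111
Gen 2 (rule 86): 0001101011110001
Gen 3 (rule 146): 0010000001101010
Gen 4 (rule 102): 0110000010111110
Gen 5 (rule 195): 1010111100011110
Gen 6 (rule 86): 1010000110100011
Gen 7 (rule 146): 0001001000010100
Gen 8 (rule 102): 0011011000111100
Gen 9 (rule 195): 1101001011011101
Gen 10 (rule 86): 0101111001000101
Gen 11 (rule 146): 1000110110101000
Gen 12 (rule 102): 1001011011111000

Answer: 1001011011111000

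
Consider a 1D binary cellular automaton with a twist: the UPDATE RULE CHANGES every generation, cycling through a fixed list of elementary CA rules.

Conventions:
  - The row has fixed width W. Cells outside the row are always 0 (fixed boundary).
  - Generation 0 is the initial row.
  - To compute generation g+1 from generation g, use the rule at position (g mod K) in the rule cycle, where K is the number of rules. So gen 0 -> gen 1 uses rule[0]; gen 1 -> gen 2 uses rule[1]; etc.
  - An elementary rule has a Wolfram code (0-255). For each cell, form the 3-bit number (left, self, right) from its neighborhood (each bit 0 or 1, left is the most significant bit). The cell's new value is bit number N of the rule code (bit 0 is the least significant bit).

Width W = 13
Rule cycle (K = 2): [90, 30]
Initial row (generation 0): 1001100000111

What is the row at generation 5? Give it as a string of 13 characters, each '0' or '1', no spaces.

Gen 0: 1001100000111
Gen 1 (rule 90): 0111110001101
Gen 2 (rule 30): 1100001011001
Gen 3 (rule 90): 1110010011110
Gen 4 (rule 30): 1001111110001
Gen 5 (rule 90): 0111000011010

Answer: 0111000011010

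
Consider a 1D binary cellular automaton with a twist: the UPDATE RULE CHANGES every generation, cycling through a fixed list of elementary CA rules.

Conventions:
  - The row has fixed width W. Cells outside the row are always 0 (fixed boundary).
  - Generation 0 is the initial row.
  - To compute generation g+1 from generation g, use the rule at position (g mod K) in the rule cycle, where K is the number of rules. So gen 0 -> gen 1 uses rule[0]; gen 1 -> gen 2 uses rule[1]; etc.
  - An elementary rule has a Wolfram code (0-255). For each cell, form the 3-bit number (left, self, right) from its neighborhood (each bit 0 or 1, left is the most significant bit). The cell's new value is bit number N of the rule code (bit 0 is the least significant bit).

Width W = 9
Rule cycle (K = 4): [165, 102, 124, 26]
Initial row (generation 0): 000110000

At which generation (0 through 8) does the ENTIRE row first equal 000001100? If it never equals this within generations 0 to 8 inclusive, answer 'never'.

Answer: never

Derivation:
Gen 0: 000110000
Gen 1 (rule 165): 110000111
Gen 2 (rule 102): 010001001
Gen 3 (rule 124): 011001101
Gen 4 (rule 26): 110111000
Gen 5 (rule 165): 001010011
Gen 6 (rule 102): 011110101
Gen 7 (rule 124): 010011111
Gen 8 (rule 26): 101110000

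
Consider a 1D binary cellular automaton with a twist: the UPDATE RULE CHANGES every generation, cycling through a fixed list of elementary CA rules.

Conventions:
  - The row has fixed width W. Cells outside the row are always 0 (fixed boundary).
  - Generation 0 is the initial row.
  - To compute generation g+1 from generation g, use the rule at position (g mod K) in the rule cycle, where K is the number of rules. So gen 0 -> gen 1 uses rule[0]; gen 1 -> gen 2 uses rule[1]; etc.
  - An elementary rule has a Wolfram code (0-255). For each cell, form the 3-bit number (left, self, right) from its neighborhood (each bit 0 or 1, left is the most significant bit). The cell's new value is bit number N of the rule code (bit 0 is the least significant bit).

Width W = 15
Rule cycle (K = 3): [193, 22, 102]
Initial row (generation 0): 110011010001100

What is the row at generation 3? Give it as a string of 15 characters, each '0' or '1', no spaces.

Gen 0: 110011010001100
Gen 1 (rule 193): 010001000100101
Gen 2 (rule 22): 111011101111101
Gen 3 (rule 102): 001100110000111

Answer: 001100110000111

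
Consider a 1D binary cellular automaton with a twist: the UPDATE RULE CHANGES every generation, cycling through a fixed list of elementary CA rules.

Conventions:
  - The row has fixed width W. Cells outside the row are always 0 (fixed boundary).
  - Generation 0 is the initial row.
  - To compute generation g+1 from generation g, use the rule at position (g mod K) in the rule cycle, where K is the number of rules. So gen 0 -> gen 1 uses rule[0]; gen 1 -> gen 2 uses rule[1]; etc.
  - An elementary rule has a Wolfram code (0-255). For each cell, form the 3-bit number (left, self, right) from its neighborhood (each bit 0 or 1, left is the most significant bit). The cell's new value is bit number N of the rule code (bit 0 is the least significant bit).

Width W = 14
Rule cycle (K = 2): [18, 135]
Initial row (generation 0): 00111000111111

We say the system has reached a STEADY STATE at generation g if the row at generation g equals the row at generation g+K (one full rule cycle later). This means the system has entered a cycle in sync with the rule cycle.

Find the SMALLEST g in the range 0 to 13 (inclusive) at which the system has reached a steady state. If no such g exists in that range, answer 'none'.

Answer: 3

Derivation:
Gen 0: 00111000111111
Gen 1 (rule 18): 01000101000000
Gen 2 (rule 135): 11011101011111
Gen 3 (rule 18): 00000000000000
Gen 4 (rule 135): 11111111111111
Gen 5 (rule 18): 00000000000000
Gen 6 (rule 135): 11111111111111
Gen 7 (rule 18): 00000000000000
Gen 8 (rule 135): 11111111111111
Gen 9 (rule 18): 00000000000000
Gen 10 (rule 135): 11111111111111
Gen 11 (rule 18): 00000000000000
Gen 12 (rule 135): 11111111111111
Gen 13 (rule 18): 00000000000000
Gen 14 (rule 135): 11111111111111
Gen 15 (rule 18): 00000000000000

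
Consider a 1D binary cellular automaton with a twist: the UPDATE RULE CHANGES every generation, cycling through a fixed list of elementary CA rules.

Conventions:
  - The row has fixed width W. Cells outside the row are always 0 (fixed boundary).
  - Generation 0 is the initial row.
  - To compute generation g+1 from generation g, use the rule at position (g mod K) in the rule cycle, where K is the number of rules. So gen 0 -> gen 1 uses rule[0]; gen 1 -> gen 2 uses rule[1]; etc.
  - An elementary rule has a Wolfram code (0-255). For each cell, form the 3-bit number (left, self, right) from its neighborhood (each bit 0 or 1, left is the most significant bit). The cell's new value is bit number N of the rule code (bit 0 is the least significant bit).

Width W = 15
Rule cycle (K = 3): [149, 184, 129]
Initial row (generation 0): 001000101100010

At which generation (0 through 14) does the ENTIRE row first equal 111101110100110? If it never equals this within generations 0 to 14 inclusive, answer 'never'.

Answer: 14

Derivation:
Gen 0: 001000101100010
Gen 1 (rule 149): 101110100011011
Gen 2 (rule 184): 011101010010110
Gen 3 (rule 129): 001000000000000
Gen 4 (rule 149): 101111111111111
Gen 5 (rule 184): 011111111111110
Gen 6 (rule 129): 001111111111100
Gen 7 (rule 149): 100111111111011
Gen 8 (rule 184): 010111111110110
Gen 9 (rule 129): 000011111100000
Gen 10 (rule 149): 111001111011111
Gen 11 (rule 184): 110101110111110
Gen 12 (rule 129): 000000100011100
Gen 13 (rule 149): 111110111001011
Gen 14 (rule 184): 111101110100110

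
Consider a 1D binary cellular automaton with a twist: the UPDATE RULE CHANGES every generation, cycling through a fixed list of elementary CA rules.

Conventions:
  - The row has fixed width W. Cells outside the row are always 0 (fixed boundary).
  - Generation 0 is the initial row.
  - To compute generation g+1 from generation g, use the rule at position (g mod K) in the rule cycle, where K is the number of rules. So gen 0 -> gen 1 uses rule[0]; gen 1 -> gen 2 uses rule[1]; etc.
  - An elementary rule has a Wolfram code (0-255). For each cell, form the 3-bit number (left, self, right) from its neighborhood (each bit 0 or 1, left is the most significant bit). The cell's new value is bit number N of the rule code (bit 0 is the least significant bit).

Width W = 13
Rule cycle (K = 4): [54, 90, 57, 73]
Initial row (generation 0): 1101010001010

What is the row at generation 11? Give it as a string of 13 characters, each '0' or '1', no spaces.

Gen 0: 1101010001010
Gen 1 (rule 54): 0011111011111
Gen 2 (rule 90): 0110001010001
Gen 3 (rule 57): 0101100101100
Gen 4 (rule 73): 0001100001101
Gen 5 (rule 54): 0010010010011
Gen 6 (rule 90): 0101101101111
Gen 7 (rule 57): 0011011011000
Gen 8 (rule 73): 1011011011011
Gen 9 (rule 54): 1100100100100
Gen 10 (rule 90): 1111011011010
Gen 11 (rule 57): 1000110110101

Answer: 1000110110101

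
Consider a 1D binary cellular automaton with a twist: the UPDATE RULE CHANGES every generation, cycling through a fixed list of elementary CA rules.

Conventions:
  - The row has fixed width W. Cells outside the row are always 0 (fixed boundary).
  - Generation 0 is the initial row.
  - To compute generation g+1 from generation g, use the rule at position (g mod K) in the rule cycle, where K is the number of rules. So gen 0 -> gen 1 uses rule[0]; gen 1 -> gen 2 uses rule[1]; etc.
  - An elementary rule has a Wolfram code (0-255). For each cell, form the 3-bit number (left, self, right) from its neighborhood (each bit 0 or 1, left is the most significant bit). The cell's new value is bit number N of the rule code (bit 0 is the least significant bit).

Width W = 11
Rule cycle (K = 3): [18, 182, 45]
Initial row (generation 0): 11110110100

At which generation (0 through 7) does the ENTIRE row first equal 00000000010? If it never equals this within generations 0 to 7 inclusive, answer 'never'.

Gen 0: 11110110100
Gen 1 (rule 18): 00000000010
Gen 2 (rule 182): 00000000111
Gen 3 (rule 45): 11111110100
Gen 4 (rule 18): 00000000010
Gen 5 (rule 182): 00000000111
Gen 6 (rule 45): 11111110100
Gen 7 (rule 18): 00000000010

Answer: 1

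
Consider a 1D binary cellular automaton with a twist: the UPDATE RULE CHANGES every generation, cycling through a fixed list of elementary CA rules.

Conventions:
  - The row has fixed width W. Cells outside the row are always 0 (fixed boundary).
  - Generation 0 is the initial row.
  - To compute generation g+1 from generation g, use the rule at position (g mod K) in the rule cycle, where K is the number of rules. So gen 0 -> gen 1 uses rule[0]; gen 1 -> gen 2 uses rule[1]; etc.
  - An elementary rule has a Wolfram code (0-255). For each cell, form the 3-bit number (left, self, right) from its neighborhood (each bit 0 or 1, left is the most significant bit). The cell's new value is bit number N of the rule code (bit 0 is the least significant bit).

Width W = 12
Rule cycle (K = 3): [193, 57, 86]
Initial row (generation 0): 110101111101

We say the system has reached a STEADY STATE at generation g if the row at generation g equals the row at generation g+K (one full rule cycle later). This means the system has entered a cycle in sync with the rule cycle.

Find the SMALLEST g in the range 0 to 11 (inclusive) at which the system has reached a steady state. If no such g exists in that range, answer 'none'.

Answer: none

Derivation:
Gen 0: 110101111101
Gen 1 (rule 193): 010000111100
Gen 2 (rule 57): 001110100011
Gen 3 (rule 86): 010010110101
Gen 4 (rule 193): 000000010000
Gen 5 (rule 57): 111111001111
Gen 6 (rule 86): 000001110001
Gen 7 (rule 193): 111100110100
Gen 8 (rule 57): 100010101011
Gen 9 (rule 86): 110110101001
Gen 10 (rule 193): 010010000000
Gen 11 (rule 57): 001001111111
Gen 12 (rule 86): 011110000001
Gen 13 (rule 193): 001110111100
Gen 14 (rule 57): 101001100011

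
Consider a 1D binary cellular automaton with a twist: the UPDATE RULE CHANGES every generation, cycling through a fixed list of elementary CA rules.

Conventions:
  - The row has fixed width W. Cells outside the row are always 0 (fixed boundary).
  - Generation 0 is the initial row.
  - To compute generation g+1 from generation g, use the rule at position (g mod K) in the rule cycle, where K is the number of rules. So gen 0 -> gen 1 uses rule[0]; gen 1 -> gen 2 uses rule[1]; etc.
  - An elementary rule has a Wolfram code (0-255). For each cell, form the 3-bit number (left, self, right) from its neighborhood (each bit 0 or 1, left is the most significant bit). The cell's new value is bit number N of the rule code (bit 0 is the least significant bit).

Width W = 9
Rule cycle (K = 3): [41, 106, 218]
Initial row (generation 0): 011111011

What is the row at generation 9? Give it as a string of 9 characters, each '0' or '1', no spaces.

Answer: 010111100

Derivation:
Gen 0: 011111011
Gen 1 (rule 41): 010000110
Gen 2 (rule 106): 100001110
Gen 3 (rule 218): 010011111
Gen 4 (rule 41): 000010000
Gen 5 (rule 106): 000100000
Gen 6 (rule 218): 001010000
Gen 7 (rule 41): 100100111
Gen 8 (rule 106): 001001101
Gen 9 (rule 218): 010111100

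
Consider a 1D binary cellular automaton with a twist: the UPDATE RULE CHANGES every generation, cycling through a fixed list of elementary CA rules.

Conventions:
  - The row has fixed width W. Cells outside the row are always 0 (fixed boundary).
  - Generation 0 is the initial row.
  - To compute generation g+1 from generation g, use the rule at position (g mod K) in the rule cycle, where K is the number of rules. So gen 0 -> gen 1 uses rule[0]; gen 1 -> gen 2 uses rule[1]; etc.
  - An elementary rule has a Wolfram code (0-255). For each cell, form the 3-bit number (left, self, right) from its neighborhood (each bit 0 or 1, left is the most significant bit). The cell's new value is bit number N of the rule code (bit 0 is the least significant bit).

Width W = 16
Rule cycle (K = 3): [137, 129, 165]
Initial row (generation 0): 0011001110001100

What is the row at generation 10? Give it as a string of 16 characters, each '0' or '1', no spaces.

Answer: 1100110001111000

Derivation:
Gen 0: 0011001110001100
Gen 1 (rule 137): 1010001100101001
Gen 2 (rule 129): 0000100000000000
Gen 3 (rule 165): 1110101111111111
Gen 4 (rule 137): 1100001111111110
Gen 5 (rule 129): 0001100111111100
Gen 6 (rule 165): 1100000011111001
Gen 7 (rule 137): 1001111011110000
Gen 8 (rule 129): 0000110001100111
Gen 9 (rule 165): 1110000100000010
Gen 10 (rule 137): 1100110001111000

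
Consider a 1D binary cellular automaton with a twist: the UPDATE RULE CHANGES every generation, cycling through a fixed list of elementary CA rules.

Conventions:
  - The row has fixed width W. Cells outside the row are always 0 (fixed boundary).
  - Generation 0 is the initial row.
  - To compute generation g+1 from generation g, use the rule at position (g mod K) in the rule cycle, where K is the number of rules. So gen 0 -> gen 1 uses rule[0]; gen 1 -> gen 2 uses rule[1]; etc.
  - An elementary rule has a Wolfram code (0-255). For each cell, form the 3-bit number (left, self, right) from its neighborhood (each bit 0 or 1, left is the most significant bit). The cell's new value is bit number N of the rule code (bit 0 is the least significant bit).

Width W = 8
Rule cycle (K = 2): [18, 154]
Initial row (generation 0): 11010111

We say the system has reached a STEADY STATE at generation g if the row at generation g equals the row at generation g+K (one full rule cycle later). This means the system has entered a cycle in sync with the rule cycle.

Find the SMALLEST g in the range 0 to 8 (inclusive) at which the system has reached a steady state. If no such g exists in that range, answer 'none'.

Answer: 1

Derivation:
Gen 0: 11010111
Gen 1 (rule 18): 00000000
Gen 2 (rule 154): 00000000
Gen 3 (rule 18): 00000000
Gen 4 (rule 154): 00000000
Gen 5 (rule 18): 00000000
Gen 6 (rule 154): 00000000
Gen 7 (rule 18): 00000000
Gen 8 (rule 154): 00000000
Gen 9 (rule 18): 00000000
Gen 10 (rule 154): 00000000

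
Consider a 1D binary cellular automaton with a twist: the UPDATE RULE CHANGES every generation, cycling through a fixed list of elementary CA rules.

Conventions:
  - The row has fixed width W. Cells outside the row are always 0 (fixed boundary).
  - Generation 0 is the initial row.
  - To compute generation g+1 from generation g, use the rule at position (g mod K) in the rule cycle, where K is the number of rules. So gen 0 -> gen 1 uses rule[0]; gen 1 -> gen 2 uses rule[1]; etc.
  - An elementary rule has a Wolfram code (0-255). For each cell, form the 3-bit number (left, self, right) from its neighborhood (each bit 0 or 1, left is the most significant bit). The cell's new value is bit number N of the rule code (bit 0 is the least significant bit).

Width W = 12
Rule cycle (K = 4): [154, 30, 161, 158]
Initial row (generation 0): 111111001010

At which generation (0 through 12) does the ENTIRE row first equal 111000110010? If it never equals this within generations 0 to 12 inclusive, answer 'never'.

Gen 0: 111111001010
Gen 1 (rule 154): 111110110001
Gen 2 (rule 30): 100000101011
Gen 3 (rule 161): 001110010100
Gen 4 (rule 158): 011101110110
Gen 5 (rule 154): 111001100101
Gen 6 (rule 30): 100111011101
Gen 7 (rule 161): 000010101010
Gen 8 (rule 158): 000110101011
Gen 9 (rule 154): 001100000010
Gen 10 (rule 30): 011010000111
Gen 11 (rule 161): 000100110010
Gen 12 (rule 158): 001111101111

Answer: never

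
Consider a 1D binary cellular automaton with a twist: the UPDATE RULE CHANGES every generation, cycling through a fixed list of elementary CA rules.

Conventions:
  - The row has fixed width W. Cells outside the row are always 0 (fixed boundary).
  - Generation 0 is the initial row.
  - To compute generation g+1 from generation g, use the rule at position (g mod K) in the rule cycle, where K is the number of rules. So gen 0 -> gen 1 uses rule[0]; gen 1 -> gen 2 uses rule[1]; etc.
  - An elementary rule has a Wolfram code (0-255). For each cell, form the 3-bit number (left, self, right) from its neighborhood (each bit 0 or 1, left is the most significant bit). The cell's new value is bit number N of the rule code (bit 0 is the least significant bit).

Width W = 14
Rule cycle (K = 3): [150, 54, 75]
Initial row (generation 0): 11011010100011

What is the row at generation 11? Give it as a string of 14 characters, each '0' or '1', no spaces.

Gen 0: 11011010100011
Gen 1 (rule 150): 00000010110100
Gen 2 (rule 54): 00000111001110
Gen 3 (rule 75): 11111101011010
Gen 4 (rule 150): 01111001000011
Gen 5 (rule 54): 10000111100100
Gen 6 (rule 75): 00111100101001
Gen 7 (rule 150): 01011011101111
Gen 8 (rule 54): 11100100010000
Gen 9 (rule 75): 10101001100111
Gen 10 (rule 150): 10101110011010
Gen 11 (rule 54): 11110001100111

Answer: 11110001100111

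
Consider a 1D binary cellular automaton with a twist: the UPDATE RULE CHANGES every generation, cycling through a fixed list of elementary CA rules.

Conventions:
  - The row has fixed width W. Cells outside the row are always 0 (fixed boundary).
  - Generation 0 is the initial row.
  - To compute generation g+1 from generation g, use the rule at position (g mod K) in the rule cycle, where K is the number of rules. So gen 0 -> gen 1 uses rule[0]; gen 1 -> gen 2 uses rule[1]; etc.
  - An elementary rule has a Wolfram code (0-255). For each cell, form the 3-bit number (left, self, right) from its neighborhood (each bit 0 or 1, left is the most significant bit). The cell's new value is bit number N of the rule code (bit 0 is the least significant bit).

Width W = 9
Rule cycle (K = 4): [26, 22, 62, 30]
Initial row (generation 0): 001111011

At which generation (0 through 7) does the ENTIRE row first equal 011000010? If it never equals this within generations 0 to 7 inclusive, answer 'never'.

Answer: 1

Derivation:
Gen 0: 001111011
Gen 1 (rule 26): 011000010
Gen 2 (rule 22): 100100111
Gen 3 (rule 62): 111111100
Gen 4 (rule 30): 100000010
Gen 5 (rule 26): 010000101
Gen 6 (rule 22): 111001101
Gen 7 (rule 62): 100111011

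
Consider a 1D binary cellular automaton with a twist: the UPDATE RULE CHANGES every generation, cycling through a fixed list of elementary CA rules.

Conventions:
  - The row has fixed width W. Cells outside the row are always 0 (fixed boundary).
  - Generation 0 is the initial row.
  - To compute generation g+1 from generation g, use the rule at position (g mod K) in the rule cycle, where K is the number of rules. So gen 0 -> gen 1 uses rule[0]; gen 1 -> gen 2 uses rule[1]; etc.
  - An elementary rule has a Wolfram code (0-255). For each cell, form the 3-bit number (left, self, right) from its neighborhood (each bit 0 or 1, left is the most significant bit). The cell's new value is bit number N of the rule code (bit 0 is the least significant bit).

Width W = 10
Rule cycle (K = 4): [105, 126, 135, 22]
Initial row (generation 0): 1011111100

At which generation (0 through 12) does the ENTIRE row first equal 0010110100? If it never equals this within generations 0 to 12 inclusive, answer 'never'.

Answer: never

Derivation:
Gen 0: 1011111100
Gen 1 (rule 105): 0110000101
Gen 2 (rule 126): 1111001111
Gen 3 (rule 135): 0110010110
Gen 4 (rule 22): 1001110001
Gen 5 (rule 105): 0001010100
Gen 6 (rule 126): 0011111110
Gen 7 (rule 135): 1101111100
Gen 8 (rule 22): 0000000010
Gen 9 (rule 105): 1111111000
Gen 10 (rule 126): 1000001100
Gen 11 (rule 135): 1011110001
Gen 12 (rule 22): 1000001011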